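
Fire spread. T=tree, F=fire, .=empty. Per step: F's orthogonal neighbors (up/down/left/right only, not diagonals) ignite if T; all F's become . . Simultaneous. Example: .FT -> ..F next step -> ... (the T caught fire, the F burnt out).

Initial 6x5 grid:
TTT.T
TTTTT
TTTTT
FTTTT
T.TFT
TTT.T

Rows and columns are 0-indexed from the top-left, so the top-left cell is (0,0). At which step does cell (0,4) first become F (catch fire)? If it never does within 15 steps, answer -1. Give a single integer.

Step 1: cell (0,4)='T' (+6 fires, +2 burnt)
Step 2: cell (0,4)='T' (+8 fires, +6 burnt)
Step 3: cell (0,4)='T' (+6 fires, +8 burnt)
Step 4: cell (0,4)='T' (+3 fires, +6 burnt)
Step 5: cell (0,4)='F' (+2 fires, +3 burnt)
  -> target ignites at step 5
Step 6: cell (0,4)='.' (+0 fires, +2 burnt)
  fire out at step 6

5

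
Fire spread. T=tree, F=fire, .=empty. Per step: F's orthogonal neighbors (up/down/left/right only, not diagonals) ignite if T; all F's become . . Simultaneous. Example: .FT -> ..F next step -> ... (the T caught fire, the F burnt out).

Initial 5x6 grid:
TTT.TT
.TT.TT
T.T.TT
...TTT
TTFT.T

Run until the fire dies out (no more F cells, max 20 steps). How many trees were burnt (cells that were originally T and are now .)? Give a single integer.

Step 1: +2 fires, +1 burnt (F count now 2)
Step 2: +2 fires, +2 burnt (F count now 2)
Step 3: +1 fires, +2 burnt (F count now 1)
Step 4: +2 fires, +1 burnt (F count now 2)
Step 5: +3 fires, +2 burnt (F count now 3)
Step 6: +2 fires, +3 burnt (F count now 2)
Step 7: +1 fires, +2 burnt (F count now 1)
Step 8: +0 fires, +1 burnt (F count now 0)
Fire out after step 8
Initially T: 20, now '.': 23
Total burnt (originally-T cells now '.'): 13

Answer: 13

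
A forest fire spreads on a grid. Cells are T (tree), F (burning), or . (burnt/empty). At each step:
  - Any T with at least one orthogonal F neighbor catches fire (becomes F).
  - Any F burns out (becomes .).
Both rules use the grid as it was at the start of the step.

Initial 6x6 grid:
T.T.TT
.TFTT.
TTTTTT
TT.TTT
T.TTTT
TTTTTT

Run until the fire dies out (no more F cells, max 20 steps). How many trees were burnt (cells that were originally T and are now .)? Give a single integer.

Answer: 28

Derivation:
Step 1: +4 fires, +1 burnt (F count now 4)
Step 2: +3 fires, +4 burnt (F count now 3)
Step 3: +5 fires, +3 burnt (F count now 5)
Step 4: +5 fires, +5 burnt (F count now 5)
Step 5: +5 fires, +5 burnt (F count now 5)
Step 6: +4 fires, +5 burnt (F count now 4)
Step 7: +2 fires, +4 burnt (F count now 2)
Step 8: +0 fires, +2 burnt (F count now 0)
Fire out after step 8
Initially T: 29, now '.': 35
Total burnt (originally-T cells now '.'): 28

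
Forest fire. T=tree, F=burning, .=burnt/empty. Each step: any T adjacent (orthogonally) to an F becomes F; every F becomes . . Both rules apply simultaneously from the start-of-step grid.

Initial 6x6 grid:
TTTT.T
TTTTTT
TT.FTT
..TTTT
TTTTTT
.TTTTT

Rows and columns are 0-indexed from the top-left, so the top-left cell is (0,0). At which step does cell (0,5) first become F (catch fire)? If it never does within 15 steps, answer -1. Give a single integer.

Step 1: cell (0,5)='T' (+3 fires, +1 burnt)
Step 2: cell (0,5)='T' (+7 fires, +3 burnt)
Step 3: cell (0,5)='T' (+7 fires, +7 burnt)
Step 4: cell (0,5)='F' (+8 fires, +7 burnt)
  -> target ignites at step 4
Step 5: cell (0,5)='.' (+5 fires, +8 burnt)
Step 6: cell (0,5)='.' (+0 fires, +5 burnt)
  fire out at step 6

4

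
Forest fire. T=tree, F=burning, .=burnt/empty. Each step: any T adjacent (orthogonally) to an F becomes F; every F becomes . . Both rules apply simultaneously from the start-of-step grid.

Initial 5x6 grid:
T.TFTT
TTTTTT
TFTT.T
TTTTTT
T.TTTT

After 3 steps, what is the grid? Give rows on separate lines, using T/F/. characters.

Step 1: 7 trees catch fire, 2 burn out
  T.F.FT
  TFTFTT
  F.FT.T
  TFTTTT
  T.TTTT
Step 2: 7 trees catch fire, 7 burn out
  T....F
  F.F.FT
  ...F.T
  F.FTTT
  T.TTTT
Step 3: 5 trees catch fire, 7 burn out
  F.....
  .....F
  .....T
  ...FTT
  F.FTTT

F.....
.....F
.....T
...FTT
F.FTTT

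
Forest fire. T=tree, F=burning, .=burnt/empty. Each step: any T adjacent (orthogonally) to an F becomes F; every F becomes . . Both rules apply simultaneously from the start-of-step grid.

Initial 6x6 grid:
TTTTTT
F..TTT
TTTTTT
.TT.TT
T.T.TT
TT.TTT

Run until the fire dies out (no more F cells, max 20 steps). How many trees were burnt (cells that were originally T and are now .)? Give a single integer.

Step 1: +2 fires, +1 burnt (F count now 2)
Step 2: +2 fires, +2 burnt (F count now 2)
Step 3: +3 fires, +2 burnt (F count now 3)
Step 4: +3 fires, +3 burnt (F count now 3)
Step 5: +4 fires, +3 burnt (F count now 4)
Step 6: +4 fires, +4 burnt (F count now 4)
Step 7: +3 fires, +4 burnt (F count now 3)
Step 8: +2 fires, +3 burnt (F count now 2)
Step 9: +2 fires, +2 burnt (F count now 2)
Step 10: +0 fires, +2 burnt (F count now 0)
Fire out after step 10
Initially T: 28, now '.': 33
Total burnt (originally-T cells now '.'): 25

Answer: 25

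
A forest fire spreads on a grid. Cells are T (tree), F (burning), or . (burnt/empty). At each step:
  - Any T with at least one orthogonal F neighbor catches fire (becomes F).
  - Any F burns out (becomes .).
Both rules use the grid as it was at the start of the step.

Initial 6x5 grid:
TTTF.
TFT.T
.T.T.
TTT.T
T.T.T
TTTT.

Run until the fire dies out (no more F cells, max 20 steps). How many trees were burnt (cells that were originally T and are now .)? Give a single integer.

Step 1: +5 fires, +2 burnt (F count now 5)
Step 2: +2 fires, +5 burnt (F count now 2)
Step 3: +2 fires, +2 burnt (F count now 2)
Step 4: +2 fires, +2 burnt (F count now 2)
Step 5: +2 fires, +2 burnt (F count now 2)
Step 6: +2 fires, +2 burnt (F count now 2)
Step 7: +0 fires, +2 burnt (F count now 0)
Fire out after step 7
Initially T: 19, now '.': 26
Total burnt (originally-T cells now '.'): 15

Answer: 15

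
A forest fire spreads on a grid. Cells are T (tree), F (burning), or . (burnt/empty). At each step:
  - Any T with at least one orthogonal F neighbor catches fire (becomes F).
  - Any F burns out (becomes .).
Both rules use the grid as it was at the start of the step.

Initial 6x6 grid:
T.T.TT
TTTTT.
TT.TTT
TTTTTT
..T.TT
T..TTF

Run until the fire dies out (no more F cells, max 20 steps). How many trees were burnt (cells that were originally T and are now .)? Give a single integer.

Answer: 25

Derivation:
Step 1: +2 fires, +1 burnt (F count now 2)
Step 2: +3 fires, +2 burnt (F count now 3)
Step 3: +2 fires, +3 burnt (F count now 2)
Step 4: +2 fires, +2 burnt (F count now 2)
Step 5: +3 fires, +2 burnt (F count now 3)
Step 6: +4 fires, +3 burnt (F count now 4)
Step 7: +4 fires, +4 burnt (F count now 4)
Step 8: +3 fires, +4 burnt (F count now 3)
Step 9: +1 fires, +3 burnt (F count now 1)
Step 10: +1 fires, +1 burnt (F count now 1)
Step 11: +0 fires, +1 burnt (F count now 0)
Fire out after step 11
Initially T: 26, now '.': 35
Total burnt (originally-T cells now '.'): 25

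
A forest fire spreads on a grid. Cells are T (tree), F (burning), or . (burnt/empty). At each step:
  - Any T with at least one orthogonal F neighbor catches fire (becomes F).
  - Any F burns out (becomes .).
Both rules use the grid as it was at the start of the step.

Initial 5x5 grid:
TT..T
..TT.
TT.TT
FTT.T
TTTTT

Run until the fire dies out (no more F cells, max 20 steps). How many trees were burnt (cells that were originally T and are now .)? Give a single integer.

Answer: 14

Derivation:
Step 1: +3 fires, +1 burnt (F count now 3)
Step 2: +3 fires, +3 burnt (F count now 3)
Step 3: +1 fires, +3 burnt (F count now 1)
Step 4: +1 fires, +1 burnt (F count now 1)
Step 5: +1 fires, +1 burnt (F count now 1)
Step 6: +1 fires, +1 burnt (F count now 1)
Step 7: +1 fires, +1 burnt (F count now 1)
Step 8: +1 fires, +1 burnt (F count now 1)
Step 9: +1 fires, +1 burnt (F count now 1)
Step 10: +1 fires, +1 burnt (F count now 1)
Step 11: +0 fires, +1 burnt (F count now 0)
Fire out after step 11
Initially T: 17, now '.': 22
Total burnt (originally-T cells now '.'): 14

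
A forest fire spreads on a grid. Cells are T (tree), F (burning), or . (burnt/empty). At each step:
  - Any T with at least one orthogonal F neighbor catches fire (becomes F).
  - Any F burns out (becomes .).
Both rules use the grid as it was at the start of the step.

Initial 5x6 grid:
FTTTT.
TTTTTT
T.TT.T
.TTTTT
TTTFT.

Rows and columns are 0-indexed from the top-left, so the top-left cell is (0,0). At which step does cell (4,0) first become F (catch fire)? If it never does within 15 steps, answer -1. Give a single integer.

Step 1: cell (4,0)='T' (+5 fires, +2 burnt)
Step 2: cell (4,0)='T' (+7 fires, +5 burnt)
Step 3: cell (4,0)='F' (+7 fires, +7 burnt)
  -> target ignites at step 3
Step 4: cell (4,0)='.' (+3 fires, +7 burnt)
Step 5: cell (4,0)='.' (+1 fires, +3 burnt)
Step 6: cell (4,0)='.' (+0 fires, +1 burnt)
  fire out at step 6

3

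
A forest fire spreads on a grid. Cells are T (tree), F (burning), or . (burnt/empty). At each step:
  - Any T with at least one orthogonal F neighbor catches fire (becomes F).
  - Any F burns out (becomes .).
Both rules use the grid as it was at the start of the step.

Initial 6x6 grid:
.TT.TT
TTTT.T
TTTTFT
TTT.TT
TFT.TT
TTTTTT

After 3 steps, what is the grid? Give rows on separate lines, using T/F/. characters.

Step 1: 7 trees catch fire, 2 burn out
  .TT.TT
  TTTT.T
  TTTF.F
  TFT.FT
  F.F.TT
  TFTTTT
Step 2: 10 trees catch fire, 7 burn out
  .TT.TT
  TTTF.F
  TFF...
  F.F..F
  ....FT
  F.FTTT
Step 3: 7 trees catch fire, 10 burn out
  .TT.TF
  TFF...
  F.....
  ......
  .....F
  ...FFT

.TT.TF
TFF...
F.....
......
.....F
...FFT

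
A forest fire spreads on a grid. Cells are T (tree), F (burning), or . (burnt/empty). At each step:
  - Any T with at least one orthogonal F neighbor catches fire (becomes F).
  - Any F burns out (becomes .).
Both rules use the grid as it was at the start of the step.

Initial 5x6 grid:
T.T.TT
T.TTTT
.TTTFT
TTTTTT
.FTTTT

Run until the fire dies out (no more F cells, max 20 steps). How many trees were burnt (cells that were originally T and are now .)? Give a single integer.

Answer: 21

Derivation:
Step 1: +6 fires, +2 burnt (F count now 6)
Step 2: +11 fires, +6 burnt (F count now 11)
Step 3: +3 fires, +11 burnt (F count now 3)
Step 4: +1 fires, +3 burnt (F count now 1)
Step 5: +0 fires, +1 burnt (F count now 0)
Fire out after step 5
Initially T: 23, now '.': 28
Total burnt (originally-T cells now '.'): 21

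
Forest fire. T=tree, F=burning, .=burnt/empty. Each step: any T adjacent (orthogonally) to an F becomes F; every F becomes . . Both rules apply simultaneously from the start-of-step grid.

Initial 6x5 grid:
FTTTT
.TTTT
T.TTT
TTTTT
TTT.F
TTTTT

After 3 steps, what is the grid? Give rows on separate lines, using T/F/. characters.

Step 1: 3 trees catch fire, 2 burn out
  .FTTT
  .TTTT
  T.TTT
  TTTTF
  TTT..
  TTTTF
Step 2: 5 trees catch fire, 3 burn out
  ..FTT
  .FTTT
  T.TTF
  TTTF.
  TTT..
  TTTF.
Step 3: 6 trees catch fire, 5 burn out
  ...FT
  ..FTF
  T.TF.
  TTF..
  TTT..
  TTF..

...FT
..FTF
T.TF.
TTF..
TTT..
TTF..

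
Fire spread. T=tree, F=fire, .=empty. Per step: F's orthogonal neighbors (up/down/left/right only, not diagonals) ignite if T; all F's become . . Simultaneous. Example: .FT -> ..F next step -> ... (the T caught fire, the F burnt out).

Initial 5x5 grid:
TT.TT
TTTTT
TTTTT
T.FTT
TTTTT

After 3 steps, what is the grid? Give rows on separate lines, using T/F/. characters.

Step 1: 3 trees catch fire, 1 burn out
  TT.TT
  TTTTT
  TTFTT
  T..FT
  TTFTT
Step 2: 6 trees catch fire, 3 burn out
  TT.TT
  TTFTT
  TF.FT
  T...F
  TF.FT
Step 3: 6 trees catch fire, 6 burn out
  TT.TT
  TF.FT
  F...F
  T....
  F...F

TT.TT
TF.FT
F...F
T....
F...F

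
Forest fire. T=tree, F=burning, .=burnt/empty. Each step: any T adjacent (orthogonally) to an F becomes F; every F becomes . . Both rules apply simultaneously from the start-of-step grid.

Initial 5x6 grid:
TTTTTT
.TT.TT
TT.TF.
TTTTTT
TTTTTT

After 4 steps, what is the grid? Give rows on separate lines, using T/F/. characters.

Step 1: 3 trees catch fire, 1 burn out
  TTTTTT
  .TT.FT
  TT.F..
  TTTTFT
  TTTTTT
Step 2: 5 trees catch fire, 3 burn out
  TTTTFT
  .TT..F
  TT....
  TTTF.F
  TTTTFT
Step 3: 5 trees catch fire, 5 burn out
  TTTF.F
  .TT...
  TT....
  TTF...
  TTTF.F
Step 4: 3 trees catch fire, 5 burn out
  TTF...
  .TT...
  TT....
  TF....
  TTF...

TTF...
.TT...
TT....
TF....
TTF...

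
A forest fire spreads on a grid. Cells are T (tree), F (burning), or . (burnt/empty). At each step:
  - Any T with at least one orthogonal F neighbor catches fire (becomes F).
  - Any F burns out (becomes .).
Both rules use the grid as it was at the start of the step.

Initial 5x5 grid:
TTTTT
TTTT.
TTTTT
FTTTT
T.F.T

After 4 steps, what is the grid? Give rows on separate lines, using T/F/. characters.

Step 1: 4 trees catch fire, 2 burn out
  TTTTT
  TTTT.
  FTTTT
  .FFTT
  F...T
Step 2: 4 trees catch fire, 4 burn out
  TTTTT
  FTTT.
  .FFTT
  ...FT
  ....T
Step 3: 5 trees catch fire, 4 burn out
  FTTTT
  .FFT.
  ...FT
  ....F
  ....T
Step 4: 5 trees catch fire, 5 burn out
  .FFTT
  ...F.
  ....F
  .....
  ....F

.FFTT
...F.
....F
.....
....F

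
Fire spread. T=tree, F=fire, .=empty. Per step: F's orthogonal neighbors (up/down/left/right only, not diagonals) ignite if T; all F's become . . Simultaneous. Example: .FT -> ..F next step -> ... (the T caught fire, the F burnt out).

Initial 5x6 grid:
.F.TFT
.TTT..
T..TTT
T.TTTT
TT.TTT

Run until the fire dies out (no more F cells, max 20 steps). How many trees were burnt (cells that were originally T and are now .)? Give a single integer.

Step 1: +3 fires, +2 burnt (F count now 3)
Step 2: +2 fires, +3 burnt (F count now 2)
Step 3: +1 fires, +2 burnt (F count now 1)
Step 4: +2 fires, +1 burnt (F count now 2)
Step 5: +4 fires, +2 burnt (F count now 4)
Step 6: +2 fires, +4 burnt (F count now 2)
Step 7: +1 fires, +2 burnt (F count now 1)
Step 8: +0 fires, +1 burnt (F count now 0)
Fire out after step 8
Initially T: 19, now '.': 26
Total burnt (originally-T cells now '.'): 15

Answer: 15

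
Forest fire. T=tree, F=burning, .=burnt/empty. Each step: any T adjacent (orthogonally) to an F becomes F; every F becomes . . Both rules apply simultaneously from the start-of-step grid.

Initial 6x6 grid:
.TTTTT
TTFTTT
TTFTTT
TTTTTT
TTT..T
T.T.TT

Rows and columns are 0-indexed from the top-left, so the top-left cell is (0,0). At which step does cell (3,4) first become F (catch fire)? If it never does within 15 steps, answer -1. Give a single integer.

Step 1: cell (3,4)='T' (+6 fires, +2 burnt)
Step 2: cell (3,4)='T' (+9 fires, +6 burnt)
Step 3: cell (3,4)='F' (+7 fires, +9 burnt)
  -> target ignites at step 3
Step 4: cell (3,4)='.' (+3 fires, +7 burnt)
Step 5: cell (3,4)='.' (+2 fires, +3 burnt)
Step 6: cell (3,4)='.' (+1 fires, +2 burnt)
Step 7: cell (3,4)='.' (+1 fires, +1 burnt)
Step 8: cell (3,4)='.' (+0 fires, +1 burnt)
  fire out at step 8

3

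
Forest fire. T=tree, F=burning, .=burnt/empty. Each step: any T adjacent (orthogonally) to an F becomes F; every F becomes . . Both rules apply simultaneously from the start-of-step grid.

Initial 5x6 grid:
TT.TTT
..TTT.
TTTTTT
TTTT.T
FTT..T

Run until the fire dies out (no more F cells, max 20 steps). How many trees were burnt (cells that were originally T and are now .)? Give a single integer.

Step 1: +2 fires, +1 burnt (F count now 2)
Step 2: +3 fires, +2 burnt (F count now 3)
Step 3: +2 fires, +3 burnt (F count now 2)
Step 4: +2 fires, +2 burnt (F count now 2)
Step 5: +2 fires, +2 burnt (F count now 2)
Step 6: +2 fires, +2 burnt (F count now 2)
Step 7: +3 fires, +2 burnt (F count now 3)
Step 8: +2 fires, +3 burnt (F count now 2)
Step 9: +2 fires, +2 burnt (F count now 2)
Step 10: +0 fires, +2 burnt (F count now 0)
Fire out after step 10
Initially T: 22, now '.': 28
Total burnt (originally-T cells now '.'): 20

Answer: 20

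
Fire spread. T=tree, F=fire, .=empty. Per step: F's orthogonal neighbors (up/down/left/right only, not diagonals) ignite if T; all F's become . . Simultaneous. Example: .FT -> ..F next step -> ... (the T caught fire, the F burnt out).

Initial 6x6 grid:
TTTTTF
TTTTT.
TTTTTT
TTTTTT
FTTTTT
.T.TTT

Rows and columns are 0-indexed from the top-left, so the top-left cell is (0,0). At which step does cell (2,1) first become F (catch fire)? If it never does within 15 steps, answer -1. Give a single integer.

Step 1: cell (2,1)='T' (+3 fires, +2 burnt)
Step 2: cell (2,1)='T' (+6 fires, +3 burnt)
Step 3: cell (2,1)='F' (+7 fires, +6 burnt)
  -> target ignites at step 3
Step 4: cell (2,1)='.' (+11 fires, +7 burnt)
Step 5: cell (2,1)='.' (+3 fires, +11 burnt)
Step 6: cell (2,1)='.' (+1 fires, +3 burnt)
Step 7: cell (2,1)='.' (+0 fires, +1 burnt)
  fire out at step 7

3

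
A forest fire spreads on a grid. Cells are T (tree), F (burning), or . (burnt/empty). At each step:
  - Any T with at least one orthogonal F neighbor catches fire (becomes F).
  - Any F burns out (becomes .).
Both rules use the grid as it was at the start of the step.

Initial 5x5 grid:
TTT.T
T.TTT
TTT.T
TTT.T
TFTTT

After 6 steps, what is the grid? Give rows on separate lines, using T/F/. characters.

Step 1: 3 trees catch fire, 1 burn out
  TTT.T
  T.TTT
  TTT.T
  TFT.T
  F.FTT
Step 2: 4 trees catch fire, 3 burn out
  TTT.T
  T.TTT
  TFT.T
  F.F.T
  ...FT
Step 3: 3 trees catch fire, 4 burn out
  TTT.T
  T.TTT
  F.F.T
  ....T
  ....F
Step 4: 3 trees catch fire, 3 burn out
  TTT.T
  F.FTT
  ....T
  ....F
  .....
Step 5: 4 trees catch fire, 3 burn out
  FTF.T
  ...FT
  ....F
  .....
  .....
Step 6: 2 trees catch fire, 4 burn out
  .F..T
  ....F
  .....
  .....
  .....

.F..T
....F
.....
.....
.....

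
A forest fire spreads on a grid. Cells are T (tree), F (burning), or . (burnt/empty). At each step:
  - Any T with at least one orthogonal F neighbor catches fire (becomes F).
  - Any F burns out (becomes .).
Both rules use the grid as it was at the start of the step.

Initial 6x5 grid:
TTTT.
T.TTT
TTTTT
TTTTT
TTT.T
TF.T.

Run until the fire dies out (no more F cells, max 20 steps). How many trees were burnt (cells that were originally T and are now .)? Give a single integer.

Step 1: +2 fires, +1 burnt (F count now 2)
Step 2: +3 fires, +2 burnt (F count now 3)
Step 3: +3 fires, +3 burnt (F count now 3)
Step 4: +3 fires, +3 burnt (F count now 3)
Step 5: +4 fires, +3 burnt (F count now 4)
Step 6: +5 fires, +4 burnt (F count now 5)
Step 7: +3 fires, +5 burnt (F count now 3)
Step 8: +0 fires, +3 burnt (F count now 0)
Fire out after step 8
Initially T: 24, now '.': 29
Total burnt (originally-T cells now '.'): 23

Answer: 23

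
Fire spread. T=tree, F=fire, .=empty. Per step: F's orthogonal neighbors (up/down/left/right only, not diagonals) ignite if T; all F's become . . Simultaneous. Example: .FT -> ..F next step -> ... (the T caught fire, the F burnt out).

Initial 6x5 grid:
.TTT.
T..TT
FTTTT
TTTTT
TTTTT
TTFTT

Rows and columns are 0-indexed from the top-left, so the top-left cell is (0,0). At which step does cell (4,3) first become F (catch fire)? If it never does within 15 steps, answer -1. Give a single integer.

Step 1: cell (4,3)='T' (+6 fires, +2 burnt)
Step 2: cell (4,3)='F' (+8 fires, +6 burnt)
  -> target ignites at step 2
Step 3: cell (4,3)='.' (+3 fires, +8 burnt)
Step 4: cell (4,3)='.' (+3 fires, +3 burnt)
Step 5: cell (4,3)='.' (+2 fires, +3 burnt)
Step 6: cell (4,3)='.' (+1 fires, +2 burnt)
Step 7: cell (4,3)='.' (+1 fires, +1 burnt)
Step 8: cell (4,3)='.' (+0 fires, +1 burnt)
  fire out at step 8

2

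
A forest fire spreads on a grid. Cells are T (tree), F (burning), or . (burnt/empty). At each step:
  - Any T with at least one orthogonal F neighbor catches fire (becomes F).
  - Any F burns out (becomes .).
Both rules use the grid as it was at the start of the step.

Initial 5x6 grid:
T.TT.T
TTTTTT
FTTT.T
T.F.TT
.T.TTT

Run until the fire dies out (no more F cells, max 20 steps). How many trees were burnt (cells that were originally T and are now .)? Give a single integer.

Answer: 20

Derivation:
Step 1: +4 fires, +2 burnt (F count now 4)
Step 2: +4 fires, +4 burnt (F count now 4)
Step 3: +2 fires, +4 burnt (F count now 2)
Step 4: +2 fires, +2 burnt (F count now 2)
Step 5: +1 fires, +2 burnt (F count now 1)
Step 6: +2 fires, +1 burnt (F count now 2)
Step 7: +1 fires, +2 burnt (F count now 1)
Step 8: +2 fires, +1 burnt (F count now 2)
Step 9: +1 fires, +2 burnt (F count now 1)
Step 10: +1 fires, +1 burnt (F count now 1)
Step 11: +0 fires, +1 burnt (F count now 0)
Fire out after step 11
Initially T: 21, now '.': 29
Total burnt (originally-T cells now '.'): 20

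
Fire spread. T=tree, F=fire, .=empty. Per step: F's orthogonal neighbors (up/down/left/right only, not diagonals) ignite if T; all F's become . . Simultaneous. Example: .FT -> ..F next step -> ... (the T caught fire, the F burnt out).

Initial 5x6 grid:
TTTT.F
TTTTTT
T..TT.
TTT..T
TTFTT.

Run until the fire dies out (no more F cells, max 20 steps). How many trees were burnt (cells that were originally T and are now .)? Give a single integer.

Answer: 20

Derivation:
Step 1: +4 fires, +2 burnt (F count now 4)
Step 2: +4 fires, +4 burnt (F count now 4)
Step 3: +3 fires, +4 burnt (F count now 3)
Step 4: +4 fires, +3 burnt (F count now 4)
Step 5: +3 fires, +4 burnt (F count now 3)
Step 6: +2 fires, +3 burnt (F count now 2)
Step 7: +0 fires, +2 burnt (F count now 0)
Fire out after step 7
Initially T: 21, now '.': 29
Total burnt (originally-T cells now '.'): 20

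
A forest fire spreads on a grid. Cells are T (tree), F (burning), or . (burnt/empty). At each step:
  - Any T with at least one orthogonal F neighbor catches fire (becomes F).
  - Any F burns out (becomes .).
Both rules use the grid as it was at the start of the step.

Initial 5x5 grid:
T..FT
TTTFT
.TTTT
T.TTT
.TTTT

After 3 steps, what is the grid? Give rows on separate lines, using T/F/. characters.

Step 1: 4 trees catch fire, 2 burn out
  T...F
  TTF.F
  .TTFT
  T.TTT
  .TTTT
Step 2: 4 trees catch fire, 4 burn out
  T....
  TF...
  .TF.F
  T.TFT
  .TTTT
Step 3: 5 trees catch fire, 4 burn out
  T....
  F....
  .F...
  T.F.F
  .TTFT

T....
F....
.F...
T.F.F
.TTFT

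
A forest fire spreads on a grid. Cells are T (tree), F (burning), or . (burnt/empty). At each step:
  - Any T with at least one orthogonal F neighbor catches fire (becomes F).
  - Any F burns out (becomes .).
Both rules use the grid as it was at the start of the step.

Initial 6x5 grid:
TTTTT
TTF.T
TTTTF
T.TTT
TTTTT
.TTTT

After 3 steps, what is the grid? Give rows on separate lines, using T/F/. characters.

Step 1: 6 trees catch fire, 2 burn out
  TTFTT
  TF..F
  TTFF.
  T.TTF
  TTTTT
  .TTTT
Step 2: 8 trees catch fire, 6 burn out
  TF.FF
  F....
  TF...
  T.FF.
  TTTTF
  .TTTT
Step 3: 5 trees catch fire, 8 burn out
  F....
  .....
  F....
  T....
  TTFF.
  .TTTF

F....
.....
F....
T....
TTFF.
.TTTF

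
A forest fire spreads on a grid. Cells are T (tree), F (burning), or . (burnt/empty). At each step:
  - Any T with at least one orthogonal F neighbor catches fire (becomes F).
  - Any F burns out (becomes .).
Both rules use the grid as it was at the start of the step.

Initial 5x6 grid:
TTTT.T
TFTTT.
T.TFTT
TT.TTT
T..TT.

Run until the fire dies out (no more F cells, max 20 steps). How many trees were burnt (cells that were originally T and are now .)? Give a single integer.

Step 1: +7 fires, +2 burnt (F count now 7)
Step 2: +8 fires, +7 burnt (F count now 8)
Step 3: +3 fires, +8 burnt (F count now 3)
Step 4: +2 fires, +3 burnt (F count now 2)
Step 5: +0 fires, +2 burnt (F count now 0)
Fire out after step 5
Initially T: 21, now '.': 29
Total burnt (originally-T cells now '.'): 20

Answer: 20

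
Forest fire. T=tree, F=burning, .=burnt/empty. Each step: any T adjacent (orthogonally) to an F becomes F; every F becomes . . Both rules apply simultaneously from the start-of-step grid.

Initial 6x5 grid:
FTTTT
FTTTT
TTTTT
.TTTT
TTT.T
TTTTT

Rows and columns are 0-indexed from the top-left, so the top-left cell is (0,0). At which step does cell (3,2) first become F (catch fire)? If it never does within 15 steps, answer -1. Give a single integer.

Step 1: cell (3,2)='T' (+3 fires, +2 burnt)
Step 2: cell (3,2)='T' (+3 fires, +3 burnt)
Step 3: cell (3,2)='T' (+4 fires, +3 burnt)
Step 4: cell (3,2)='F' (+5 fires, +4 burnt)
  -> target ignites at step 4
Step 5: cell (3,2)='.' (+5 fires, +5 burnt)
Step 6: cell (3,2)='.' (+3 fires, +5 burnt)
Step 7: cell (3,2)='.' (+2 fires, +3 burnt)
Step 8: cell (3,2)='.' (+1 fires, +2 burnt)
Step 9: cell (3,2)='.' (+0 fires, +1 burnt)
  fire out at step 9

4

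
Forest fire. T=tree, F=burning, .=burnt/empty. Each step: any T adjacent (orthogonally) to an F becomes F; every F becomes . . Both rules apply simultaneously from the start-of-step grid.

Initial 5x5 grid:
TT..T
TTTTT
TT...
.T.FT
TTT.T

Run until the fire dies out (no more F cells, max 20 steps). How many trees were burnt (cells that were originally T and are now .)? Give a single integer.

Step 1: +1 fires, +1 burnt (F count now 1)
Step 2: +1 fires, +1 burnt (F count now 1)
Step 3: +0 fires, +1 burnt (F count now 0)
Fire out after step 3
Initially T: 16, now '.': 11
Total burnt (originally-T cells now '.'): 2

Answer: 2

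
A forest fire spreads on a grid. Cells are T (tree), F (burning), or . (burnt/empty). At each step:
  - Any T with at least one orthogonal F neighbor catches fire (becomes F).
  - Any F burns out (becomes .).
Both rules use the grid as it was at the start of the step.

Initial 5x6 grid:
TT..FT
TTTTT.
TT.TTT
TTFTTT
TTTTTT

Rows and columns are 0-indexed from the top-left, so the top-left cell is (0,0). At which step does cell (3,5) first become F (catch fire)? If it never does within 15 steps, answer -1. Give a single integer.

Step 1: cell (3,5)='T' (+5 fires, +2 burnt)
Step 2: cell (3,5)='T' (+8 fires, +5 burnt)
Step 3: cell (3,5)='F' (+7 fires, +8 burnt)
  -> target ignites at step 3
Step 4: cell (3,5)='.' (+3 fires, +7 burnt)
Step 5: cell (3,5)='.' (+1 fires, +3 burnt)
Step 6: cell (3,5)='.' (+0 fires, +1 burnt)
  fire out at step 6

3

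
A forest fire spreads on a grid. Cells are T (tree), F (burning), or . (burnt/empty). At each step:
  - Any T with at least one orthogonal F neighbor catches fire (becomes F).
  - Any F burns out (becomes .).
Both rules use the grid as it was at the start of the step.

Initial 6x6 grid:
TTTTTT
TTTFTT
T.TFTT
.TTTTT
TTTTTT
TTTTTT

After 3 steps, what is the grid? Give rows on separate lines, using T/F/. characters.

Step 1: 6 trees catch fire, 2 burn out
  TTTFTT
  TTF.FT
  T.F.FT
  .TTFTT
  TTTTTT
  TTTTTT
Step 2: 8 trees catch fire, 6 burn out
  TTF.FT
  TF...F
  T....F
  .TF.FT
  TTTFTT
  TTTTTT
Step 3: 8 trees catch fire, 8 burn out
  TF...F
  F.....
  T.....
  .F...F
  TTF.FT
  TTTFTT

TF...F
F.....
T.....
.F...F
TTF.FT
TTTFTT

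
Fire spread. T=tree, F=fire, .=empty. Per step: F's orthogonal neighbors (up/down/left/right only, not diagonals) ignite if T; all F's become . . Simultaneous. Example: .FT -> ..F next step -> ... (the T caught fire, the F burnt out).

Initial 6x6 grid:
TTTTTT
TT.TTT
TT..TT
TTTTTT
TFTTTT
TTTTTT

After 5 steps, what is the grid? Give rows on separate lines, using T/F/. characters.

Step 1: 4 trees catch fire, 1 burn out
  TTTTTT
  TT.TTT
  TT..TT
  TFTTTT
  F.FTTT
  TFTTTT
Step 2: 6 trees catch fire, 4 burn out
  TTTTTT
  TT.TTT
  TF..TT
  F.FTTT
  ...FTT
  F.FTTT
Step 3: 5 trees catch fire, 6 burn out
  TTTTTT
  TF.TTT
  F...TT
  ...FTT
  ....FT
  ...FTT
Step 4: 5 trees catch fire, 5 burn out
  TFTTTT
  F..TTT
  ....TT
  ....FT
  .....F
  ....FT
Step 5: 5 trees catch fire, 5 burn out
  F.FTTT
  ...TTT
  ....FT
  .....F
  ......
  .....F

F.FTTT
...TTT
....FT
.....F
......
.....F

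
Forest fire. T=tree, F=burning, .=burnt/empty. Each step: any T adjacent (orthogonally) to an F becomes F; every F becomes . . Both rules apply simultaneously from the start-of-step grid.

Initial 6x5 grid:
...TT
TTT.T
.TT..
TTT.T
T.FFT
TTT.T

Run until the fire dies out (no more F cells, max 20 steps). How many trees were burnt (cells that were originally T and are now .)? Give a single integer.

Step 1: +3 fires, +2 burnt (F count now 3)
Step 2: +5 fires, +3 burnt (F count now 5)
Step 3: +4 fires, +5 burnt (F count now 4)
Step 4: +2 fires, +4 burnt (F count now 2)
Step 5: +1 fires, +2 burnt (F count now 1)
Step 6: +0 fires, +1 burnt (F count now 0)
Fire out after step 6
Initially T: 18, now '.': 27
Total burnt (originally-T cells now '.'): 15

Answer: 15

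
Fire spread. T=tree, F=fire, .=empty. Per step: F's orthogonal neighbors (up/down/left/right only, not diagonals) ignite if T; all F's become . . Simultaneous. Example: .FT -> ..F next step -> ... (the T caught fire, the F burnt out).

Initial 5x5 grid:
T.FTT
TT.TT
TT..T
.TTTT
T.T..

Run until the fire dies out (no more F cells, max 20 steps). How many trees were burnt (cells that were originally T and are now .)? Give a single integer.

Step 1: +1 fires, +1 burnt (F count now 1)
Step 2: +2 fires, +1 burnt (F count now 2)
Step 3: +1 fires, +2 burnt (F count now 1)
Step 4: +1 fires, +1 burnt (F count now 1)
Step 5: +1 fires, +1 burnt (F count now 1)
Step 6: +1 fires, +1 burnt (F count now 1)
Step 7: +1 fires, +1 burnt (F count now 1)
Step 8: +2 fires, +1 burnt (F count now 2)
Step 9: +1 fires, +2 burnt (F count now 1)
Step 10: +2 fires, +1 burnt (F count now 2)
Step 11: +1 fires, +2 burnt (F count now 1)
Step 12: +1 fires, +1 burnt (F count now 1)
Step 13: +0 fires, +1 burnt (F count now 0)
Fire out after step 13
Initially T: 16, now '.': 24
Total burnt (originally-T cells now '.'): 15

Answer: 15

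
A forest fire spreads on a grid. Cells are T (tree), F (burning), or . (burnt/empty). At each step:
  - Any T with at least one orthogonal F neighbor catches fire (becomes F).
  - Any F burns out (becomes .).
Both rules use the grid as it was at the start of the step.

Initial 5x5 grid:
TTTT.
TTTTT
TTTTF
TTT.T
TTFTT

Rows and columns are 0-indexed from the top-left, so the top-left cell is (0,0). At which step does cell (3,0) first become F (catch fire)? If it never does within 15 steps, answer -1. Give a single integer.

Step 1: cell (3,0)='T' (+6 fires, +2 burnt)
Step 2: cell (3,0)='T' (+5 fires, +6 burnt)
Step 3: cell (3,0)='F' (+4 fires, +5 burnt)
  -> target ignites at step 3
Step 4: cell (3,0)='.' (+3 fires, +4 burnt)
Step 5: cell (3,0)='.' (+2 fires, +3 burnt)
Step 6: cell (3,0)='.' (+1 fires, +2 burnt)
Step 7: cell (3,0)='.' (+0 fires, +1 burnt)
  fire out at step 7

3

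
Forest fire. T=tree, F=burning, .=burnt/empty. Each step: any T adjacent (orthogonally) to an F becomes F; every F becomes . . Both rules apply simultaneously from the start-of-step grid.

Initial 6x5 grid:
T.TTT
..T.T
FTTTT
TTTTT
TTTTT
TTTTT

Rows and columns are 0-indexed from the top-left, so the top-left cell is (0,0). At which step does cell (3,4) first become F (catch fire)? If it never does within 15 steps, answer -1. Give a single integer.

Step 1: cell (3,4)='T' (+2 fires, +1 burnt)
Step 2: cell (3,4)='T' (+3 fires, +2 burnt)
Step 3: cell (3,4)='T' (+5 fires, +3 burnt)
Step 4: cell (3,4)='T' (+5 fires, +5 burnt)
Step 5: cell (3,4)='F' (+5 fires, +5 burnt)
  -> target ignites at step 5
Step 6: cell (3,4)='.' (+3 fires, +5 burnt)
Step 7: cell (3,4)='.' (+1 fires, +3 burnt)
Step 8: cell (3,4)='.' (+0 fires, +1 burnt)
  fire out at step 8

5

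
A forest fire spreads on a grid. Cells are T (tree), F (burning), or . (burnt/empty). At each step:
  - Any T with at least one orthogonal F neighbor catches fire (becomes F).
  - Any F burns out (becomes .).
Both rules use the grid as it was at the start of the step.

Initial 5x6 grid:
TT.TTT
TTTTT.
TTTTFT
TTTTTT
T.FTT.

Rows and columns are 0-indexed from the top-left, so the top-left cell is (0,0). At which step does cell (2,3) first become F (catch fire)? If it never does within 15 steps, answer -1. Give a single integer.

Step 1: cell (2,3)='F' (+6 fires, +2 burnt)
  -> target ignites at step 1
Step 2: cell (2,3)='.' (+7 fires, +6 burnt)
Step 3: cell (2,3)='.' (+5 fires, +7 burnt)
Step 4: cell (2,3)='.' (+3 fires, +5 burnt)
Step 5: cell (2,3)='.' (+2 fires, +3 burnt)
Step 6: cell (2,3)='.' (+1 fires, +2 burnt)
Step 7: cell (2,3)='.' (+0 fires, +1 burnt)
  fire out at step 7

1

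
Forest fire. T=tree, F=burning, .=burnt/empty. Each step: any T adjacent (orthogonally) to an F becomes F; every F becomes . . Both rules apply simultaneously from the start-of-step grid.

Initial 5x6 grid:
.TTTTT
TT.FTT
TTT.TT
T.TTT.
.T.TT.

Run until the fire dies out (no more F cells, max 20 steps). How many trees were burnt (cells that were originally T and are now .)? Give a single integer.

Answer: 20

Derivation:
Step 1: +2 fires, +1 burnt (F count now 2)
Step 2: +4 fires, +2 burnt (F count now 4)
Step 3: +4 fires, +4 burnt (F count now 4)
Step 4: +3 fires, +4 burnt (F count now 3)
Step 5: +4 fires, +3 burnt (F count now 4)
Step 6: +2 fires, +4 burnt (F count now 2)
Step 7: +1 fires, +2 burnt (F count now 1)
Step 8: +0 fires, +1 burnt (F count now 0)
Fire out after step 8
Initially T: 21, now '.': 29
Total burnt (originally-T cells now '.'): 20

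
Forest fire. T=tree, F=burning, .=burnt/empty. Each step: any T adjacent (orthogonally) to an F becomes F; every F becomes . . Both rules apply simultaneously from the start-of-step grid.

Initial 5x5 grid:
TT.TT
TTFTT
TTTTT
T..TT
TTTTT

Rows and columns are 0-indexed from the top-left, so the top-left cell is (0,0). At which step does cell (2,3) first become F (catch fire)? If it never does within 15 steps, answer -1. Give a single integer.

Step 1: cell (2,3)='T' (+3 fires, +1 burnt)
Step 2: cell (2,3)='F' (+6 fires, +3 burnt)
  -> target ignites at step 2
Step 3: cell (2,3)='.' (+5 fires, +6 burnt)
Step 4: cell (2,3)='.' (+3 fires, +5 burnt)
Step 5: cell (2,3)='.' (+3 fires, +3 burnt)
Step 6: cell (2,3)='.' (+1 fires, +3 burnt)
Step 7: cell (2,3)='.' (+0 fires, +1 burnt)
  fire out at step 7

2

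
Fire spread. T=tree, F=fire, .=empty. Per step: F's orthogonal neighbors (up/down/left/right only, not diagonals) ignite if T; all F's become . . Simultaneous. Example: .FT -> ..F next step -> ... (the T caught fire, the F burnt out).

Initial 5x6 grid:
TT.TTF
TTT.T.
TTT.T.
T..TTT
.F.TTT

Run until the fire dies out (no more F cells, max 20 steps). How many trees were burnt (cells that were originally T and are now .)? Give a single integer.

Step 1: +1 fires, +2 burnt (F count now 1)
Step 2: +2 fires, +1 burnt (F count now 2)
Step 3: +1 fires, +2 burnt (F count now 1)
Step 4: +1 fires, +1 burnt (F count now 1)
Step 5: +3 fires, +1 burnt (F count now 3)
Step 6: +2 fires, +3 burnt (F count now 2)
Step 7: +0 fires, +2 burnt (F count now 0)
Fire out after step 7
Initially T: 19, now '.': 21
Total burnt (originally-T cells now '.'): 10

Answer: 10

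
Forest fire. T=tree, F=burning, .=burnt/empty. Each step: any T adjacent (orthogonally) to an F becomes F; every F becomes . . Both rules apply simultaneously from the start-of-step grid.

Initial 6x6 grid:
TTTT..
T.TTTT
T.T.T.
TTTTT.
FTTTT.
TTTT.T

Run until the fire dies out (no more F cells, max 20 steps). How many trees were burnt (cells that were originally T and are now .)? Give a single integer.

Step 1: +3 fires, +1 burnt (F count now 3)
Step 2: +4 fires, +3 burnt (F count now 4)
Step 3: +4 fires, +4 burnt (F count now 4)
Step 4: +5 fires, +4 burnt (F count now 5)
Step 5: +3 fires, +5 burnt (F count now 3)
Step 6: +3 fires, +3 burnt (F count now 3)
Step 7: +2 fires, +3 burnt (F count now 2)
Step 8: +1 fires, +2 burnt (F count now 1)
Step 9: +0 fires, +1 burnt (F count now 0)
Fire out after step 9
Initially T: 26, now '.': 35
Total burnt (originally-T cells now '.'): 25

Answer: 25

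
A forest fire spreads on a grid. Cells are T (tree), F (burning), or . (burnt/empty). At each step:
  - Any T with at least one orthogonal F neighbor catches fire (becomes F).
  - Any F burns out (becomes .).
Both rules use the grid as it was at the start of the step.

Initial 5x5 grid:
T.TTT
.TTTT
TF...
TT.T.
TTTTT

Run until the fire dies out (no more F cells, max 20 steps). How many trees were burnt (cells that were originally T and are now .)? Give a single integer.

Step 1: +3 fires, +1 burnt (F count now 3)
Step 2: +3 fires, +3 burnt (F count now 3)
Step 3: +4 fires, +3 burnt (F count now 4)
Step 4: +3 fires, +4 burnt (F count now 3)
Step 5: +3 fires, +3 burnt (F count now 3)
Step 6: +0 fires, +3 burnt (F count now 0)
Fire out after step 6
Initially T: 17, now '.': 24
Total burnt (originally-T cells now '.'): 16

Answer: 16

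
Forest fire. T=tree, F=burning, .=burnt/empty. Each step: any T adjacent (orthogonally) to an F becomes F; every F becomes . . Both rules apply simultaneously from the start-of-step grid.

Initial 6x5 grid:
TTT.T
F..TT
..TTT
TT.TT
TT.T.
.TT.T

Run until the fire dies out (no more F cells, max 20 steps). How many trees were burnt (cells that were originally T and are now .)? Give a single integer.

Step 1: +1 fires, +1 burnt (F count now 1)
Step 2: +1 fires, +1 burnt (F count now 1)
Step 3: +1 fires, +1 burnt (F count now 1)
Step 4: +0 fires, +1 burnt (F count now 0)
Fire out after step 4
Initially T: 19, now '.': 14
Total burnt (originally-T cells now '.'): 3

Answer: 3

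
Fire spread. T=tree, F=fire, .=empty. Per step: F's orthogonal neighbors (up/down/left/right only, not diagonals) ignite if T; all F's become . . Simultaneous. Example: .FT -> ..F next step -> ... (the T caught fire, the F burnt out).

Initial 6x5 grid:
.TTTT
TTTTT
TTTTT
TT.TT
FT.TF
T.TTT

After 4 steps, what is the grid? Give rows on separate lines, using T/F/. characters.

Step 1: 6 trees catch fire, 2 burn out
  .TTTT
  TTTTT
  TTTTT
  FT.TF
  .F.F.
  F.TTF
Step 2: 5 trees catch fire, 6 burn out
  .TTTT
  TTTTT
  FTTTF
  .F.F.
  .....
  ..TF.
Step 3: 5 trees catch fire, 5 burn out
  .TTTT
  FTTTF
  .FTF.
  .....
  .....
  ..F..
Step 4: 4 trees catch fire, 5 burn out
  .TTTF
  .FTF.
  ..F..
  .....
  .....
  .....

.TTTF
.FTF.
..F..
.....
.....
.....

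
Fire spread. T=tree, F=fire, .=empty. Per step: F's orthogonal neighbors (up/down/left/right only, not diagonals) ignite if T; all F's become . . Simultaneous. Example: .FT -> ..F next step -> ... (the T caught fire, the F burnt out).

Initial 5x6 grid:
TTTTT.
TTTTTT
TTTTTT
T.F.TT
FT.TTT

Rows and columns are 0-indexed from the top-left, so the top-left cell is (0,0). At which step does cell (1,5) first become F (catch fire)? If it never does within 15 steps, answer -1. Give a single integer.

Step 1: cell (1,5)='T' (+3 fires, +2 burnt)
Step 2: cell (1,5)='T' (+4 fires, +3 burnt)
Step 3: cell (1,5)='T' (+5 fires, +4 burnt)
Step 4: cell (1,5)='T' (+6 fires, +5 burnt)
Step 5: cell (1,5)='F' (+4 fires, +6 burnt)
  -> target ignites at step 5
Step 6: cell (1,5)='.' (+2 fires, +4 burnt)
Step 7: cell (1,5)='.' (+0 fires, +2 burnt)
  fire out at step 7

5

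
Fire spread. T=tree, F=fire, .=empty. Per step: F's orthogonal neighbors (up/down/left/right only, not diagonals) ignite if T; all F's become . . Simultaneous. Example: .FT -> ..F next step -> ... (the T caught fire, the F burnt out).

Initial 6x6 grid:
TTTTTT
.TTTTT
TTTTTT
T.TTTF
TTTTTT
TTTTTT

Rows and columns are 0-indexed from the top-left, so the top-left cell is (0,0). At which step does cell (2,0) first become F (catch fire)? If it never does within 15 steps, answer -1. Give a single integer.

Step 1: cell (2,0)='T' (+3 fires, +1 burnt)
Step 2: cell (2,0)='T' (+5 fires, +3 burnt)
Step 3: cell (2,0)='T' (+6 fires, +5 burnt)
Step 4: cell (2,0)='T' (+5 fires, +6 burnt)
Step 5: cell (2,0)='T' (+5 fires, +5 burnt)
Step 6: cell (2,0)='F' (+5 fires, +5 burnt)
  -> target ignites at step 6
Step 7: cell (2,0)='.' (+3 fires, +5 burnt)
Step 8: cell (2,0)='.' (+1 fires, +3 burnt)
Step 9: cell (2,0)='.' (+0 fires, +1 burnt)
  fire out at step 9

6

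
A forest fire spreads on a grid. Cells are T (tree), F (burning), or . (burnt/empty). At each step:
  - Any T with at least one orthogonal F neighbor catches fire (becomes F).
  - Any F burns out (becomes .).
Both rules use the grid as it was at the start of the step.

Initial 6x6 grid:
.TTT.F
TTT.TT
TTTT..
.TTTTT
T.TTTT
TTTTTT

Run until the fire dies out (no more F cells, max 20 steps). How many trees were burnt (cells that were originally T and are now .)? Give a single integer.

Answer: 2

Derivation:
Step 1: +1 fires, +1 burnt (F count now 1)
Step 2: +1 fires, +1 burnt (F count now 1)
Step 3: +0 fires, +1 burnt (F count now 0)
Fire out after step 3
Initially T: 28, now '.': 10
Total burnt (originally-T cells now '.'): 2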